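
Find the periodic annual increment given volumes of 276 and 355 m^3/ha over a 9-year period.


PAI = (V2 - V1) / period = (355 - 276) / 9 = 79 / 9 = 8.7778 ≈ 8.78 m^3/ha/yr

8.78 m^3/ha/yr


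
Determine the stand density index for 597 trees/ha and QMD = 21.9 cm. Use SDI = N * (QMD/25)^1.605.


QMD/25 = 21.9/25 = 0.876
(0.876)^1.605 = exp(1.605 * ln(0.876)) = exp(1.605 * (-0.132389)) = exp(-0.212484) = 0.808573
SDI = 597 * 0.808573 = 482.718 ≈ 483

483


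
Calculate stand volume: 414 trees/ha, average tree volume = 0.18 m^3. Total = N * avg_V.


V_stand = 414 * 0.18 = 74.52 ≈ 74.5 m^3/ha

74.5 m^3/ha


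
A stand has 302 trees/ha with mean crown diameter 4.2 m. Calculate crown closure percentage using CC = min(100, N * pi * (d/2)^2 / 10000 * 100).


(d/2)^2 = (4.2/2)^2 = 2.1^2 = 4.41
Crown area = 3.141593 * 4.41 = 13.8544 m^2
N * area / 10000 * 100 = 302 * 13.8544 / 10000 * 100 = 41.8403
CC = min(100, 41.8403) = 41.8403 ≈ 41.8%

41.8%


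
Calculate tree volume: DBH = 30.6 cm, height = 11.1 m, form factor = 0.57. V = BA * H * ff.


(D/200)^2 = (30.6/200)^2 = 0.153^2 = 0.023409
BA = 3.141593 * 0.023409 = 0.0735416 m^2
V = 0.0735416 * 11.1 * 0.57 = 0.465298 ≈ 0.465 m^3

0.465 m^3


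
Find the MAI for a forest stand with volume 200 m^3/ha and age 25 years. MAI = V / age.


MAI = 200 / 25 = 8.00 m^3/ha/yr

8.00 m^3/ha/yr


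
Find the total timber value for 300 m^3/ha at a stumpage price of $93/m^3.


Value = 300 * 93 = $27900/ha

$27900/ha


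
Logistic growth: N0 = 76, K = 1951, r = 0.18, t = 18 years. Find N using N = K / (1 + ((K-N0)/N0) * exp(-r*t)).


(K - N0)/N0 = (1951 - 76)/76 = 1875/76 = 24.6711
r*t = 0.18 * 18 = 3.24; exp(-3.24) = 0.0391639
24.6711 * 0.0391639 = 0.966216
1 + 0.966216 = 1.96622
N = 1951 / 1.96622 = 992.259 ≈ 992

992


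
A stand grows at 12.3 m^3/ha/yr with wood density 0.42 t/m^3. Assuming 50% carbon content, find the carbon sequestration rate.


C = 12.3 * 0.42 * 0.5 = 2.583 ≈ 2.58 t C/ha/yr

2.58 t C/ha/yr


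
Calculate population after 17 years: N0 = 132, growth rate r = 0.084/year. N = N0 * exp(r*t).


r*t = 0.084 * 17 = 1.428
exp(1.428) = 4.17035
N = 132 * 4.17035 = 550.486 ≈ 550

550


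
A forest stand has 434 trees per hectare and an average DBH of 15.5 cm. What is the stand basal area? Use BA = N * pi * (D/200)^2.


(D/200)^2 = (15.5/200)^2 = 0.0775^2 = 0.00600625
Individual BA = 3.141593 * 0.00600625 = 0.0188692 m^2
Stand BA = 434 * 0.0188692 = 8.18923 ≈ 8.19 m^2/ha

8.19 m^2/ha


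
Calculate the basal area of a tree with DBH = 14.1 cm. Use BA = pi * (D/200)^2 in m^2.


D/200 = 14.1/200 = 0.0705 m
(D/200)^2 = 0.0705^2 = 0.00497025
BA = 3.141593 * 0.00497025 = 0.0156145 ≈ 0.0156 m^2

0.0156 m^2


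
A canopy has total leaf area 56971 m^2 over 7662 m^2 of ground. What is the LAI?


LAI = 56971 / 7662 = 7.4355 ≈ 7.44

7.44


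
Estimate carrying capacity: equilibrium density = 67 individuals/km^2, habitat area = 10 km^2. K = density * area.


K = 67 * 10 = 670 individuals

670 individuals


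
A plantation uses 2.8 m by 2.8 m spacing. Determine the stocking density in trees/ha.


N = 10000 / 2.8^2 = 10000 / 7.84 = 1275.51 ≈ 1276 trees/ha

1276 trees/ha


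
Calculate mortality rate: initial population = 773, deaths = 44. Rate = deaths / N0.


Mortality rate = 44 / 773 = 0.056921 ≈ 0.0569

0.0569


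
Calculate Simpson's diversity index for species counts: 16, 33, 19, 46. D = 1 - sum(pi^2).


Total N = 16 + 33 + 19 + 46 = 114
Per-species terms:
  p = 16/114 = 0.140351; p^2 = 0.140351^2 = 0.019698
  p = 33/114 = 0.289474; p^2 = 0.289474^2 = 0.083795
  p = 19/114 = 0.166667; p^2 = 0.166667^2 = 0.027778
  p = 46/114 = 0.403509; p^2 = 0.403509^2 = 0.162820
sum(p^2) = 0.019698 + 0.083795 + 0.027778 + 0.162820 = 0.294091
D = 1 - 0.294091 = 0.705909 ≈ 0.7059

0.7059


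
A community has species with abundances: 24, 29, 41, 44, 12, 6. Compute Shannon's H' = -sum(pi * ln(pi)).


Total N = 24 + 29 + 41 + 44 + 12 + 6 = 156
Per-species terms:
  p = 24/156 = 0.153846; ln(p) = -1.871803; p*ln(p) = 0.153846 * (-1.871803) = -0.287969
  p = 29/156 = 0.185897; ln(p) = -1.682563; p*ln(p) = 0.185897 * (-1.682563) = -0.312783
  p = 41/156 = 0.262821; ln(p) = -1.336282; p*ln(p) = 0.262821 * (-1.336282) = -0.351203
  p = 44/156 = 0.282051; ln(p) = -1.265667; p*ln(p) = 0.282051 * (-1.265667) = -0.356983
  p = 12/156 = 0.076923; ln(p) = -2.564950; p*ln(p) = 0.076923 * (-2.564950) = -0.197304
  p = 6/156 = 0.038462; ln(p) = -3.258085; p*ln(p) = 0.038462 * (-3.258085) = -0.125312
sum(p*ln(p)) = (-0.287969) + (-0.312783) + (-0.351203) + (-0.356983) + (-0.197304) + (-0.125312) = -1.631554
H' = -(-1.631554) = 1.631554 ≈ 1.6316

1.6316


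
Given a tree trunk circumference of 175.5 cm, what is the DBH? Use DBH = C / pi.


DBH = C / pi = 175.5 / 3.141593 = 55.8634 ≈ 55.86 cm

55.86 cm


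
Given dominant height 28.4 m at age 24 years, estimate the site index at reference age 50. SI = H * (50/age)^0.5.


50/24 = 2.08333
(2.08333)^0.5 = 1.44337
SI = 28.4 * 1.44337 = 40.9917 ≈ 41.0 m

41.0 m


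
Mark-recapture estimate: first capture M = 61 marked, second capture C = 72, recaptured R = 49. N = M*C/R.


N = M * C / R = 61 * 72 / 49 = 4392 / 49 = 89.63 ≈ 90

90 individuals


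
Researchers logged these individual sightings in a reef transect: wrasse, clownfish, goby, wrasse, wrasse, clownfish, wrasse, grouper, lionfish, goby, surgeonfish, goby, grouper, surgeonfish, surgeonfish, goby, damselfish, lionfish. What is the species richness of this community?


Total individuals logged = 18
Distinct species (count of individuals): wrasse (4), clownfish (2), goby (4), grouper (2), lionfish (2), surgeonfish (3), damselfish (1)
Species richness = number of distinct species = 7

7


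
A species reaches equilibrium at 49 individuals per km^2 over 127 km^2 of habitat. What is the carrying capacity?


K = 49 * 127 = 6223 individuals

6223 individuals


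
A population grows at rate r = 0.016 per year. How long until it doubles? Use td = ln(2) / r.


td = ln(2) / 0.016 = 0.693147 / 0.016 = 43.3217 ≈ 43.3 years

43.3 years


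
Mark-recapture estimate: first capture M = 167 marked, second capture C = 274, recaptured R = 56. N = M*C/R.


N = M * C / R = 167 * 274 / 56 = 45758 / 56 = 817.11 ≈ 817

817 individuals


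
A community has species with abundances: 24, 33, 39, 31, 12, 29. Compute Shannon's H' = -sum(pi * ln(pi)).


Total N = 24 + 33 + 39 + 31 + 12 + 29 = 168
Per-species terms:
  p = 24/168 = 0.142857; ln(p) = -1.945911; p*ln(p) = 0.142857 * (-1.945911) = -0.277987
  p = 33/168 = 0.196429; ln(p) = -1.627454; p*ln(p) = 0.196429 * (-1.627454) = -0.319679
  p = 39/168 = 0.232143; ln(p) = -1.460402; p*ln(p) = 0.232143 * (-1.460402) = -0.339022
  p = 31/168 = 0.184524; ln(p) = -1.689976; p*ln(p) = 0.184524 * (-1.689976) = -0.311841
  p = 12/168 = 0.071429; ln(p) = -2.639051; p*ln(p) = 0.071429 * (-2.639051) = -0.188505
  p = 29/168 = 0.172619; ln(p) = -1.756668; p*ln(p) = 0.172619 * (-1.756668) = -0.303234
sum(p*ln(p)) = (-0.277987) + (-0.319679) + (-0.339022) + (-0.311841) + (-0.188505) + (-0.303234) = -1.740268
H' = -(-1.740268) = 1.740268 ≈ 1.7403

1.7403


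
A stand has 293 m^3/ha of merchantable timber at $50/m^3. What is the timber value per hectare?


Value = 293 * 50 = $14650/ha

$14650/ha


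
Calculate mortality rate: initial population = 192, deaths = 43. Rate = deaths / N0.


Mortality rate = 43 / 192 = 0.223958 ≈ 0.2240

0.2240


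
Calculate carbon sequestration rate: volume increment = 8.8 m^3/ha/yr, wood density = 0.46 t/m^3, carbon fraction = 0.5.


C = 8.8 * 0.46 * 0.5 = 2.024 ≈ 2.02 t C/ha/yr

2.02 t C/ha/yr


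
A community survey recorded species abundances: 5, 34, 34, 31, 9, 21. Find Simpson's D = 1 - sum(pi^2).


Total N = 5 + 34 + 34 + 31 + 9 + 21 = 134
Per-species terms:
  p = 5/134 = 0.037313; p^2 = 0.037313^2 = 0.001392
  p = 34/134 = 0.253731; p^2 = 0.253731^2 = 0.064379
  p = 34/134 = 0.253731; p^2 = 0.253731^2 = 0.064379
  p = 31/134 = 0.231343; p^2 = 0.231343^2 = 0.053520
  p = 9/134 = 0.067164; p^2 = 0.067164^2 = 0.004511
  p = 21/134 = 0.156716; p^2 = 0.156716^2 = 0.024560
sum(p^2) = 0.001392 + 0.064379 + 0.064379 + 0.053520 + 0.004511 + 0.024560 = 0.212741
D = 1 - 0.212741 = 0.787259 ≈ 0.7873

0.7873


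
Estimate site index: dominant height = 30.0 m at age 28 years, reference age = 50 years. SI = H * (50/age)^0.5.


50/28 = 1.78571
(1.78571)^0.5 = 1.33630
SI = 30.0 * 1.33630 = 40.0890 ≈ 40.1 m

40.1 m


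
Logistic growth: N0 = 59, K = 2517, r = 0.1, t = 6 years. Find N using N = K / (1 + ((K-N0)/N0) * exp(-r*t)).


(K - N0)/N0 = (2517 - 59)/59 = 2458/59 = 41.6610
r*t = 0.1 * 6 = 0.6; exp(-0.6) = 0.548812
41.6610 * 0.548812 = 22.8641
1 + 22.8641 = 23.8641
N = 2517 / 23.8641 = 105.472 ≈ 105

105


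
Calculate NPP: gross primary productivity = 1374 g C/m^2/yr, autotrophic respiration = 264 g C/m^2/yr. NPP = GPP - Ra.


NPP = GPP - Ra = 1374 - 264 = 1110 g C/m^2/yr

1110 g C/m^2/yr


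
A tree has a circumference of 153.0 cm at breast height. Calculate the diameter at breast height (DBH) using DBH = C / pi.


DBH = C / pi = 153.0 / 3.141593 = 48.7014 ≈ 48.70 cm

48.70 cm


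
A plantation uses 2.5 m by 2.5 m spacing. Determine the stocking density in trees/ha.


N = 10000 / 2.5^2 = 10000 / 6.25 = 1600.00 ≈ 1600 trees/ha

1600 trees/ha


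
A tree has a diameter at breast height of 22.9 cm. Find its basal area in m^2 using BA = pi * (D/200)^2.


D/200 = 22.9/200 = 0.1145 m
(D/200)^2 = 0.1145^2 = 0.01311025
BA = 3.141593 * 0.01311025 = 0.0411871 ≈ 0.0412 m^2

0.0412 m^2


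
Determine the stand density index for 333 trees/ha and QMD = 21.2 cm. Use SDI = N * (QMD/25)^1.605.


QMD/25 = 21.2/25 = 0.848
(0.848)^1.605 = exp(1.605 * ln(0.848)) = exp(1.605 * (-0.164875)) = exp(-0.264624) = 0.767494
SDI = 333 * 0.767494 = 255.576 ≈ 256

256


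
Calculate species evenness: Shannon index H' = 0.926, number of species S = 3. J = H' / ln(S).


ln(3) = 1.09861
J = H' / ln(S) = 0.926 / 1.09861 = 0.842883 ≈ 0.8429

0.8429


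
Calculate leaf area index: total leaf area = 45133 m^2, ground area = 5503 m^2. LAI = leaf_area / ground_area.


LAI = 45133 / 5503 = 8.2015 ≈ 8.20

8.20


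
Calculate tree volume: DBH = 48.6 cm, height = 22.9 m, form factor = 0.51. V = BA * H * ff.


(D/200)^2 = (48.6/200)^2 = 0.243^2 = 0.059049
BA = 3.141593 * 0.059049 = 0.185508 m^2
V = 0.185508 * 22.9 * 0.51 = 2.16655 ≈ 2.167 m^3

2.167 m^3


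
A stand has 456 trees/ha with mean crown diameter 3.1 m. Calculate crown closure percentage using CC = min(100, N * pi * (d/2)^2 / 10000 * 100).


(d/2)^2 = (3.1/2)^2 = 1.55^2 = 2.4025
Crown area = 3.141593 * 2.4025 = 7.54768 m^2
N * area / 10000 * 100 = 456 * 7.54768 / 10000 * 100 = 34.4174
CC = min(100, 34.4174) = 34.4174 ≈ 34.4%

34.4%


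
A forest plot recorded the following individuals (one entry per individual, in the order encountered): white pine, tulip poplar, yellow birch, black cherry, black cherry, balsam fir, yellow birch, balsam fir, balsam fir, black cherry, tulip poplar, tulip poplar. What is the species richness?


Total individuals logged = 12
Distinct species (count of individuals): white pine (1), tulip poplar (3), yellow birch (2), black cherry (3), balsam fir (3)
Species richness = number of distinct species = 5

5


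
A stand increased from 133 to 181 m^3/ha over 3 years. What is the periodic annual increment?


PAI = (V2 - V1) / period = (181 - 133) / 3 = 48 / 3 = 16.00 m^3/ha/yr

16.00 m^3/ha/yr


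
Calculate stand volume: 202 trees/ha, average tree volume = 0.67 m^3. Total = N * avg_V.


V_stand = 202 * 0.67 = 135.34 ≈ 135.3 m^3/ha

135.3 m^3/ha


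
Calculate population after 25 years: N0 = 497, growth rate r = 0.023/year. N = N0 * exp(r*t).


r*t = 0.023 * 25 = 0.575
exp(0.575) = 1.77713
N = 497 * 1.77713 = 883.234 ≈ 883

883


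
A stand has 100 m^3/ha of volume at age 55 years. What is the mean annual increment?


MAI = 100 / 55 = 1.8182 ≈ 1.82 m^3/ha/yr

1.82 m^3/ha/yr


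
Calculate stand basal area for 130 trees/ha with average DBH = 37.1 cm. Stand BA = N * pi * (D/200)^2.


(D/200)^2 = (37.1/200)^2 = 0.1855^2 = 0.03441025
Individual BA = 3.141593 * 0.03441025 = 0.108103 m^2
Stand BA = 130 * 0.108103 = 14.0534 ≈ 14.05 m^2/ha

14.05 m^2/ha


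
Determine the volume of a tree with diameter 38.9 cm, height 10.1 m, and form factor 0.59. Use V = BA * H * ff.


(D/200)^2 = (38.9/200)^2 = 0.1945^2 = 0.03783025
BA = 3.141593 * 0.03783025 = 0.118847 m^2
V = 0.118847 * 10.1 * 0.59 = 0.708209 ≈ 0.708 m^3

0.708 m^3


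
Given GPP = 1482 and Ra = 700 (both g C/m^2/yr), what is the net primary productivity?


NPP = GPP - Ra = 1482 - 700 = 782 g C/m^2/yr

782 g C/m^2/yr


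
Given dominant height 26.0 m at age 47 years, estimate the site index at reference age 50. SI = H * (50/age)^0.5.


50/47 = 1.06383
(1.06383)^0.5 = 1.03142
SI = 26.0 * 1.03142 = 26.8169 ≈ 26.8 m

26.8 m


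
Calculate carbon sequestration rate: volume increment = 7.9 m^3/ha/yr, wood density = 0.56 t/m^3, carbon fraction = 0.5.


C = 7.9 * 0.56 * 0.5 = 2.212 ≈ 2.21 t C/ha/yr

2.21 t C/ha/yr


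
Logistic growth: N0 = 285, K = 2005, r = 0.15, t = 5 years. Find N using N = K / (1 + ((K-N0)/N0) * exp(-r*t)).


(K - N0)/N0 = (2005 - 285)/285 = 1720/285 = 6.03509
r*t = 0.15 * 5 = 0.75; exp(-0.75) = 0.472367
6.03509 * 0.472367 = 2.85078
1 + 2.85078 = 3.85078
N = 2005 / 3.85078 = 520.674 ≈ 521

521


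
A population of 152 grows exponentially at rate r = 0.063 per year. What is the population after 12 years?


r*t = 0.063 * 12 = 0.756
exp(0.756) = 2.12974
N = 152 * 2.12974 = 323.720 ≈ 324

324


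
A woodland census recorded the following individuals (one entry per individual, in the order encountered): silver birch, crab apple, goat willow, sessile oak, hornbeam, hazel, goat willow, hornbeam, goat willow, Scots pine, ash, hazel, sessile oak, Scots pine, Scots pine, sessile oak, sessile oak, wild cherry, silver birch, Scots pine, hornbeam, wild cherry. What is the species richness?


Total individuals logged = 22
Distinct species (count of individuals): silver birch (2), crab apple (1), goat willow (3), sessile oak (4), hornbeam (3), hazel (2), Scots pine (4), ash (1), wild cherry (2)
Species richness = number of distinct species = 9

9


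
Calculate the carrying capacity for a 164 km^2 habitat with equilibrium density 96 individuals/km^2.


K = 96 * 164 = 15744 individuals

15744 individuals


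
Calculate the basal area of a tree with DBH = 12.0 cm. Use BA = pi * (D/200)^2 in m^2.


D/200 = 12.0/200 = 0.06 m
(D/200)^2 = 0.06^2 = 0.0036
BA = 3.141593 * 0.0036 = 0.0113097 ≈ 0.0113 m^2

0.0113 m^2


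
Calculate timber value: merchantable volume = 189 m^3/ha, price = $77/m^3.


Value = 189 * 77 = $14553/ha

$14553/ha


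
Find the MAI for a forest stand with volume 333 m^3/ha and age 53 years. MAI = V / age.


MAI = 333 / 53 = 6.2830 ≈ 6.28 m^3/ha/yr

6.28 m^3/ha/yr


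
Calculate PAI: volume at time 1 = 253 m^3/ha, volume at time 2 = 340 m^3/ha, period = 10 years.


PAI = (V2 - V1) / period = (340 - 253) / 10 = 87 / 10 = 8.70 m^3/ha/yr

8.70 m^3/ha/yr


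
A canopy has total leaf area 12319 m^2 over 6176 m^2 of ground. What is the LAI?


LAI = 12319 / 6176 = 1.9947 ≈ 1.99

1.99


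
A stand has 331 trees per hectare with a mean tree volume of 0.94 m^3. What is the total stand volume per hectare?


V_stand = 331 * 0.94 = 311.14 ≈ 311.1 m^3/ha

311.1 m^3/ha


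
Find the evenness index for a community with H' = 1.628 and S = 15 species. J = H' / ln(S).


ln(15) = 2.70805
J = H' / ln(S) = 1.628 / 2.70805 = 0.601171 ≈ 0.6012

0.6012


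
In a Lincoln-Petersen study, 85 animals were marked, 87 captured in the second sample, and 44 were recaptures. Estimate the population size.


N = M * C / R = 85 * 87 / 44 = 7395 / 44 = 168.07 ≈ 168

168 individuals


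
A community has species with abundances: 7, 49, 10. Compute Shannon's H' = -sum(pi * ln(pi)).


Total N = 7 + 49 + 10 = 66
Per-species terms:
  p = 7/66 = 0.106061; ln(p) = -2.243741; p*ln(p) = 0.106061 * (-2.243741) = -0.237973
  p = 49/66 = 0.742424; ln(p) = -0.297835; p*ln(p) = 0.742424 * (-0.297835) = -0.221120
  p = 10/66 = 0.151515; ln(p) = -1.887071; p*ln(p) = 0.151515 * (-1.887071) = -0.285920
sum(p*ln(p)) = (-0.237973) + (-0.221120) + (-0.285920) = -0.745013
H' = -(-0.745013) = 0.745013 ≈ 0.7450

0.7450


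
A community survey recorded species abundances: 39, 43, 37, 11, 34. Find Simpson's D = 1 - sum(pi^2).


Total N = 39 + 43 + 37 + 11 + 34 = 164
Per-species terms:
  p = 39/164 = 0.237805; p^2 = 0.237805^2 = 0.056551
  p = 43/164 = 0.262195; p^2 = 0.262195^2 = 0.068746
  p = 37/164 = 0.225610; p^2 = 0.225610^2 = 0.050900
  p = 11/164 = 0.067073; p^2 = 0.067073^2 = 0.004499
  p = 34/164 = 0.207317; p^2 = 0.207317^2 = 0.042980
sum(p^2) = 0.056551 + 0.068746 + 0.050900 + 0.004499 + 0.042980 = 0.223676
D = 1 - 0.223676 = 0.776324 ≈ 0.7763

0.7763


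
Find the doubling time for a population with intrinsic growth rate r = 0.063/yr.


td = ln(2) / 0.063 = 0.693147 / 0.063 = 11.0023 ≈ 11.0 years

11.0 years


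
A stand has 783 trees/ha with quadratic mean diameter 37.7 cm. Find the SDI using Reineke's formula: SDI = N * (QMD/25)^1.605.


QMD/25 = 37.7/25 = 1.508
(1.508)^1.605 = exp(1.605 * ln(1.508)) = exp(1.605 * 0.410784) = exp(0.659308) = 1.93345
SDI = 783 * 1.93345 = 1513.89 ≈ 1514

1514


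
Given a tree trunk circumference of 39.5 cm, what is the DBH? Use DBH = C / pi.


DBH = C / pi = 39.5 / 3.141593 = 12.5732 ≈ 12.57 cm

12.57 cm


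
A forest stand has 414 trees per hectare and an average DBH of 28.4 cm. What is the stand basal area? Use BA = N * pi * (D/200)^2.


(D/200)^2 = (28.4/200)^2 = 0.142^2 = 0.020164
Individual BA = 3.141593 * 0.020164 = 0.0633471 m^2
Stand BA = 414 * 0.0633471 = 26.2257 ≈ 26.23 m^2/ha

26.23 m^2/ha


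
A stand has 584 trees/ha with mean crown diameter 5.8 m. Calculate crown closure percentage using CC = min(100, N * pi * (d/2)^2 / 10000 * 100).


(d/2)^2 = (5.8/2)^2 = 2.9^2 = 8.41
Crown area = 3.141593 * 8.41 = 26.4208 m^2
N * area / 10000 * 100 = 584 * 26.4208 / 10000 * 100 = 154.297
CC = min(100, 154.297) = 100%

100%


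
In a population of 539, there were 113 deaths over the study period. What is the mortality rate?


Mortality rate = 113 / 539 = 0.209647 ≈ 0.2096

0.2096


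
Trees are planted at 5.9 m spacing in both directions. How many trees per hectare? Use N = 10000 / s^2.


N = 10000 / 5.9^2 = 10000 / 34.81 = 287.274 ≈ 287 trees/ha

287 trees/ha


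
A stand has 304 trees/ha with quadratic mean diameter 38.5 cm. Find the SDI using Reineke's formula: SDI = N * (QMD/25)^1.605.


QMD/25 = 38.5/25 = 1.54
(1.54)^1.605 = exp(1.605 * ln(1.54)) = exp(1.605 * 0.431782) = exp(0.693010) = 1.99973
SDI = 304 * 1.99973 = 607.918 ≈ 608

608


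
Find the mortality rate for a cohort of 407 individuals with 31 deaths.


Mortality rate = 31 / 407 = 0.076167 ≈ 0.0762

0.0762


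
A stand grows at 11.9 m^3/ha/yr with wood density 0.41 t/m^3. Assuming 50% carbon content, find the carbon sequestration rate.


C = 11.9 * 0.41 * 0.5 = 2.4395 ≈ 2.44 t C/ha/yr

2.44 t C/ha/yr


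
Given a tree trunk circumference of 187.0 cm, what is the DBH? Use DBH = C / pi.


DBH = C / pi = 187.0 / 3.141593 = 59.5239 ≈ 59.52 cm

59.52 cm


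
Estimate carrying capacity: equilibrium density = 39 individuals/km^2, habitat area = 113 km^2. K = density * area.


K = 39 * 113 = 4407 individuals

4407 individuals


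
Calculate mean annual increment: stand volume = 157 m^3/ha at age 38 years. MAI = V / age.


MAI = 157 / 38 = 4.1316 ≈ 4.13 m^3/ha/yr

4.13 m^3/ha/yr


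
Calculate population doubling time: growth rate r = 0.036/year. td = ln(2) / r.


td = ln(2) / 0.036 = 0.693147 / 0.036 = 19.2541 ≈ 19.3 years

19.3 years


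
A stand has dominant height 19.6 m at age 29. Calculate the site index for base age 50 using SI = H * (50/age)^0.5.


50/29 = 1.72414
(1.72414)^0.5 = 1.31307
SI = 19.6 * 1.31307 = 25.7362 ≈ 25.7 m

25.7 m


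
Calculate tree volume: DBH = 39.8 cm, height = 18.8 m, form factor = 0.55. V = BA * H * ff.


(D/200)^2 = (39.8/200)^2 = 0.199^2 = 0.039601
BA = 3.141593 * 0.039601 = 0.124410 m^2
V = 0.124410 * 18.8 * 0.55 = 1.28640 ≈ 1.286 m^3

1.286 m^3


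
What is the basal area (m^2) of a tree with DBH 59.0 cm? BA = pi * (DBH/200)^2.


D/200 = 59.0/200 = 0.295 m
(D/200)^2 = 0.295^2 = 0.087025
BA = 3.141593 * 0.087025 = 0.273397 ≈ 0.2734 m^2

0.2734 m^2


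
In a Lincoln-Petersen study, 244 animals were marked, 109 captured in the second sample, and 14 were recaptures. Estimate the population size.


N = M * C / R = 244 * 109 / 14 = 26596 / 14 = 1899.71 ≈ 1900

1900 individuals


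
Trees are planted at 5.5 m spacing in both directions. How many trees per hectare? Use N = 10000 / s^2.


N = 10000 / 5.5^2 = 10000 / 30.25 = 330.579 ≈ 331 trees/ha

331 trees/ha


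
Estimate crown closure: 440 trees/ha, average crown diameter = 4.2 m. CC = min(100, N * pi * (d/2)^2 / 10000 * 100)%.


(d/2)^2 = (4.2/2)^2 = 2.1^2 = 4.41
Crown area = 3.141593 * 4.41 = 13.8544 m^2
N * area / 10000 * 100 = 440 * 13.8544 / 10000 * 100 = 60.9594
CC = min(100, 60.9594) = 60.9594 ≈ 61.0%

61.0%


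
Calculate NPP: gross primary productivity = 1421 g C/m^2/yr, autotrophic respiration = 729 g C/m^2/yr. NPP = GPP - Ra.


NPP = GPP - Ra = 1421 - 729 = 692 g C/m^2/yr

692 g C/m^2/yr


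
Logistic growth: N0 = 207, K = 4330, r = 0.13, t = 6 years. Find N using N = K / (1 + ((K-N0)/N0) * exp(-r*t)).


(K - N0)/N0 = (4330 - 207)/207 = 4123/207 = 19.9179
r*t = 0.13 * 6 = 0.78; exp(-0.78) = 0.458406
19.9179 * 0.458406 = 9.13048
1 + 9.13048 = 10.1305
N = 4330 / 10.1305 = 427.422 ≈ 427

427


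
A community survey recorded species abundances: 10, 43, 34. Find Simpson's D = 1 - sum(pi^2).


Total N = 10 + 43 + 34 = 87
Per-species terms:
  p = 10/87 = 0.114943; p^2 = 0.114943^2 = 0.013212
  p = 43/87 = 0.494253; p^2 = 0.494253^2 = 0.244286
  p = 34/87 = 0.390805; p^2 = 0.390805^2 = 0.152729
sum(p^2) = 0.013212 + 0.244286 + 0.152729 = 0.410227
D = 1 - 0.410227 = 0.589773 ≈ 0.5898

0.5898


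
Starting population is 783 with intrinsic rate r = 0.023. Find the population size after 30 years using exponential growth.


r*t = 0.023 * 30 = 0.69
exp(0.69) = 1.99372
N = 783 * 1.99372 = 1561.08 ≈ 1561

1561


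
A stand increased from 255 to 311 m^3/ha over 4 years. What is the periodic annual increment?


PAI = (V2 - V1) / period = (311 - 255) / 4 = 56 / 4 = 14.00 m^3/ha/yr

14.00 m^3/ha/yr


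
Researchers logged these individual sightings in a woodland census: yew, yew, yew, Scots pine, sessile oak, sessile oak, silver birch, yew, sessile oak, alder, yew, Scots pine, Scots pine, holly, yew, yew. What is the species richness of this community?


Total individuals logged = 16
Distinct species (count of individuals): yew (7), Scots pine (3), sessile oak (3), silver birch (1), alder (1), holly (1)
Species richness = number of distinct species = 6

6


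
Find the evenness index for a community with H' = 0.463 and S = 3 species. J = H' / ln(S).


ln(3) = 1.09861
J = H' / ln(S) = 0.463 / 1.09861 = 0.421442 ≈ 0.4214

0.4214


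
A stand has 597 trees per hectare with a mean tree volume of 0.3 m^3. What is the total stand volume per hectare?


V_stand = 597 * 0.3 = 179.1 m^3/ha

179.1 m^3/ha


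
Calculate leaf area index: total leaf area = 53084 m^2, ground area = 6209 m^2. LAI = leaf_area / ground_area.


LAI = 53084 / 6209 = 8.5495 ≈ 8.55

8.55


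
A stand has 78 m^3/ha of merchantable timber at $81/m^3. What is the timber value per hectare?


Value = 78 * 81 = $6318/ha

$6318/ha


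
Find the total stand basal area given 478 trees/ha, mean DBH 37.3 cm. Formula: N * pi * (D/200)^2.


(D/200)^2 = (37.3/200)^2 = 0.1865^2 = 0.03478225
Individual BA = 3.141593 * 0.03478225 = 0.109272 m^2
Stand BA = 478 * 0.109272 = 52.2320 ≈ 52.23 m^2/ha

52.23 m^2/ha


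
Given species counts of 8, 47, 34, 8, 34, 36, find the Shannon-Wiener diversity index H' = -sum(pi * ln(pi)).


Total N = 8 + 47 + 34 + 8 + 34 + 36 = 167
Per-species terms:
  p = 8/167 = 0.047904; ln(p) = -3.038556; p*ln(p) = 0.047904 * (-3.038556) = -0.145559
  p = 47/167 = 0.281437; ln(p) = -1.267847; p*ln(p) = 0.281437 * (-1.267847) = -0.356819
  p = 34/167 = 0.203593; ln(p) = -1.591632; p*ln(p) = 0.203593 * (-1.591632) = -0.324045
  p = 8/167 = 0.047904; ln(p) = -3.038556; p*ln(p) = 0.047904 * (-3.038556) = -0.145559
  p = 34/167 = 0.203593; ln(p) = -1.591632; p*ln(p) = 0.203593 * (-1.591632) = -0.324045
  p = 36/167 = 0.215569; ln(p) = -1.534474; p*ln(p) = 0.215569 * (-1.534474) = -0.330785
sum(p*ln(p)) = (-0.145559) + (-0.356819) + (-0.324045) + (-0.145559) + (-0.324045) + (-0.330785) = -1.626812
H' = -(-1.626812) = 1.626812 ≈ 1.6268

1.6268


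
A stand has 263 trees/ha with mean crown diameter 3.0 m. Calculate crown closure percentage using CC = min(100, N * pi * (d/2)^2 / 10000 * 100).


(d/2)^2 = (3.0/2)^2 = 1.5^2 = 2.25
Crown area = 3.141593 * 2.25 = 7.06858 m^2
N * area / 10000 * 100 = 263 * 7.06858 / 10000 * 100 = 18.5904
CC = min(100, 18.5904) = 18.5904 ≈ 18.6%

18.6%


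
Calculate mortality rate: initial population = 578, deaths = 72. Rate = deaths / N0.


Mortality rate = 72 / 578 = 0.124567 ≈ 0.1246

0.1246


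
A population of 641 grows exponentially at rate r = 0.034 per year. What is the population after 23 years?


r*t = 0.034 * 23 = 0.782
exp(0.782) = 2.18584
N = 641 * 2.18584 = 1401.12 ≈ 1401

1401


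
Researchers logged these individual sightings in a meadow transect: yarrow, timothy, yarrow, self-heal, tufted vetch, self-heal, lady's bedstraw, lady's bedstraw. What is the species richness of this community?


Total individuals logged = 8
Distinct species (count of individuals): yarrow (2), timothy (1), self-heal (2), tufted vetch (1), lady's bedstraw (2)
Species richness = number of distinct species = 5

5


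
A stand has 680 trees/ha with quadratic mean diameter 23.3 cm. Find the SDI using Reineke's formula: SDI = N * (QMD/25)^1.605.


QMD/25 = 23.3/25 = 0.932
(0.932)^1.605 = exp(1.605 * ln(0.932)) = exp(1.605 * (-0.0704225)) = exp(-0.113028) = 0.893126
SDI = 680 * 0.893126 = 607.326 ≈ 607

607


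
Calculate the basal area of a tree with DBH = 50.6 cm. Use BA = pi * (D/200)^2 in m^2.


D/200 = 50.6/200 = 0.253 m
(D/200)^2 = 0.253^2 = 0.064009
BA = 3.141593 * 0.064009 = 0.201090 ≈ 0.2011 m^2

0.2011 m^2


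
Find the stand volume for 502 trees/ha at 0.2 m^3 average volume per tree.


V_stand = 502 * 0.2 = 100.4 m^3/ha

100.4 m^3/ha


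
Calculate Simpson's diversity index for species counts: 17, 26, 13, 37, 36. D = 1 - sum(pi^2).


Total N = 17 + 26 + 13 + 37 + 36 = 129
Per-species terms:
  p = 17/129 = 0.131783; p^2 = 0.131783^2 = 0.017367
  p = 26/129 = 0.201550; p^2 = 0.201550^2 = 0.040622
  p = 13/129 = 0.100775; p^2 = 0.100775^2 = 0.010156
  p = 37/129 = 0.286822; p^2 = 0.286822^2 = 0.082267
  p = 36/129 = 0.279070; p^2 = 0.279070^2 = 0.077880
sum(p^2) = 0.017367 + 0.040622 + 0.010156 + 0.082267 + 0.077880 = 0.228292
D = 1 - 0.228292 = 0.771708 ≈ 0.7717

0.7717


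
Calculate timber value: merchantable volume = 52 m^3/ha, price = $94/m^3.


Value = 52 * 94 = $4888/ha

$4888/ha


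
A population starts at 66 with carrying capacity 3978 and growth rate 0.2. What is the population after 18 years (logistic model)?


(K - N0)/N0 = (3978 - 66)/66 = 3912/66 = 59.2727
r*t = 0.2 * 18 = 3.6; exp(-3.6) = 0.0273237
59.2727 * 0.0273237 = 1.61955
1 + 1.61955 = 2.61955
N = 3978 / 2.61955 = 1518.58 ≈ 1519

1519


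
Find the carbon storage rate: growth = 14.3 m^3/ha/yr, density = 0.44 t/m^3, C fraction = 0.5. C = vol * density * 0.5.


C = 14.3 * 0.44 * 0.5 = 3.146 ≈ 3.15 t C/ha/yr

3.15 t C/ha/yr


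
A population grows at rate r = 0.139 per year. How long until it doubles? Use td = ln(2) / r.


td = ln(2) / 0.139 = 0.693147 / 0.139 = 4.98667 ≈ 5.0 years

5.0 years


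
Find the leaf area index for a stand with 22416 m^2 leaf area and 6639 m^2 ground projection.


LAI = 22416 / 6639 = 3.3764 ≈ 3.38

3.38


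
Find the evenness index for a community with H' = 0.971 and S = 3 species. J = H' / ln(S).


ln(3) = 1.09861
J = H' / ln(S) = 0.971 / 1.09861 = 0.883844 ≈ 0.8838

0.8838


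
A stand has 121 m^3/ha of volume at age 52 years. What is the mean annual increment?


MAI = 121 / 52 = 2.3269 ≈ 2.33 m^3/ha/yr

2.33 m^3/ha/yr


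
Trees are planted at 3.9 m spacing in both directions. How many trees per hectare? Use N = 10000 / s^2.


N = 10000 / 3.9^2 = 10000 / 15.21 = 657.462 ≈ 657 trees/ha

657 trees/ha


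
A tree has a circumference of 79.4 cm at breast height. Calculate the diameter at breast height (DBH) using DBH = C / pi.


DBH = C / pi = 79.4 / 3.141593 = 25.2738 ≈ 25.27 cm

25.27 cm


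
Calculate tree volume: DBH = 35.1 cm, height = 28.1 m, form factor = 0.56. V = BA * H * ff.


(D/200)^2 = (35.1/200)^2 = 0.1755^2 = 0.03080025
BA = 3.141593 * 0.03080025 = 0.0967618 m^2
V = 0.0967618 * 28.1 * 0.56 = 1.52264 ≈ 1.523 m^3

1.523 m^3


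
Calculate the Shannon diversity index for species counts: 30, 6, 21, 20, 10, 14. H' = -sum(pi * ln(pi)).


Total N = 30 + 6 + 21 + 20 + 10 + 14 = 101
Per-species terms:
  p = 30/101 = 0.297030; ln(p) = -1.213922; p*ln(p) = 0.297030 * (-1.213922) = -0.360571
  p = 6/101 = 0.059406; ln(p) = -2.823360; p*ln(p) = 0.059406 * (-2.823360) = -0.167725
  p = 21/101 = 0.207921; ln(p) = -1.570597; p*ln(p) = 0.207921 * (-1.570597) = -0.326560
  p = 20/101 = 0.198020; ln(p) = -1.619387; p*ln(p) = 0.198020 * (-1.619387) = -0.320671
  p = 10/101 = 0.099010; ln(p) = -2.312534; p*ln(p) = 0.099010 * (-2.312534) = -0.228964
  p = 14/101 = 0.138614; ln(p) = -1.976062; p*ln(p) = 0.138614 * (-1.976062) = -0.273910
sum(p*ln(p)) = (-0.360571) + (-0.167725) + (-0.326560) + (-0.320671) + (-0.228964) + (-0.273910) = -1.678401
H' = -(-1.678401) = 1.678401 ≈ 1.6784

1.6784


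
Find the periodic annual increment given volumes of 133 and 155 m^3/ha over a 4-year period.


PAI = (V2 - V1) / period = (155 - 133) / 4 = 22 / 4 = 5.50 m^3/ha/yr

5.50 m^3/ha/yr


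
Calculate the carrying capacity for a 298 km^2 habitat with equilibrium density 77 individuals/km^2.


K = 77 * 298 = 22946 individuals

22946 individuals


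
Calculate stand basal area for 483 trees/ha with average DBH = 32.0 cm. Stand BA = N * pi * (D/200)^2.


(D/200)^2 = (32.0/200)^2 = 0.16^2 = 0.0256
Individual BA = 3.141593 * 0.0256 = 0.0804248 m^2
Stand BA = 483 * 0.0804248 = 38.8452 ≈ 38.85 m^2/ha

38.85 m^2/ha


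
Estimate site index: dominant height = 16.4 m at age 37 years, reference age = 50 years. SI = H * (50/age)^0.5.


50/37 = 1.35135
(1.35135)^0.5 = 1.16248
SI = 16.4 * 1.16248 = 19.0647 ≈ 19.1 m

19.1 m


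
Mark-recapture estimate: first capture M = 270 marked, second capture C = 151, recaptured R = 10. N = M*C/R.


N = M * C / R = 270 * 151 / 10 = 40770 / 10 = 4077

4077 individuals


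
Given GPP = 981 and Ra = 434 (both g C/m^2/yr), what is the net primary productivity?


NPP = GPP - Ra = 981 - 434 = 547 g C/m^2/yr

547 g C/m^2/yr


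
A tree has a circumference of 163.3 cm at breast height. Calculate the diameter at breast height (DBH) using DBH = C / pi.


DBH = C / pi = 163.3 / 3.141593 = 51.9800 ≈ 51.98 cm

51.98 cm


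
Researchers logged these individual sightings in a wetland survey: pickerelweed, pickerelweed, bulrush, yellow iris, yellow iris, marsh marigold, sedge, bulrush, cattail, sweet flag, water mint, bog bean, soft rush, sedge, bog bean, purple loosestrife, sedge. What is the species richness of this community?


Total individuals logged = 17
Distinct species (count of individuals): pickerelweed (2), bulrush (2), yellow iris (2), marsh marigold (1), sedge (3), cattail (1), sweet flag (1), water mint (1), bog bean (2), soft rush (1), purple loosestrife (1)
Species richness = number of distinct species = 11

11


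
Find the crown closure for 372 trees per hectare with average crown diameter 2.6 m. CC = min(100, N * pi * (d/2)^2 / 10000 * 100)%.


(d/2)^2 = (2.6/2)^2 = 1.3^2 = 1.69
Crown area = 3.141593 * 1.69 = 5.30929 m^2
N * area / 10000 * 100 = 372 * 5.30929 / 10000 * 100 = 19.7506
CC = min(100, 19.7506) = 19.7506 ≈ 19.8%

19.8%


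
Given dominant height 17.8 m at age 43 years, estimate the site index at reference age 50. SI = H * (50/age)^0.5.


50/43 = 1.16279
(1.16279)^0.5 = 1.07833
SI = 17.8 * 1.07833 = 19.1943 ≈ 19.2 m

19.2 m


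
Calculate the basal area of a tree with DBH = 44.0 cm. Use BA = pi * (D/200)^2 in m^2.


D/200 = 44.0/200 = 0.22 m
(D/200)^2 = 0.22^2 = 0.0484
BA = 3.141593 * 0.0484 = 0.152053 ≈ 0.1521 m^2

0.1521 m^2


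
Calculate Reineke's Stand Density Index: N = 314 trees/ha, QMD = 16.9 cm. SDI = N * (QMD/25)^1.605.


QMD/25 = 16.9/25 = 0.676
(0.676)^1.605 = exp(1.605 * ln(0.676)) = exp(1.605 * (-0.391562)) = exp(-0.628457) = 0.533414
SDI = 314 * 0.533414 = 167.492 ≈ 167

167


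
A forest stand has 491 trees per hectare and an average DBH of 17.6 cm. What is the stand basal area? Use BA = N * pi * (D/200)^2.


(D/200)^2 = (17.6/200)^2 = 0.088^2 = 0.007744
Individual BA = 3.141593 * 0.007744 = 0.0243285 m^2
Stand BA = 491 * 0.0243285 = 11.9453 ≈ 11.95 m^2/ha

11.95 m^2/ha


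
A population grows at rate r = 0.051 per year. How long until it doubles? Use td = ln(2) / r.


td = ln(2) / 0.051 = 0.693147 / 0.051 = 13.5911 ≈ 13.6 years

13.6 years


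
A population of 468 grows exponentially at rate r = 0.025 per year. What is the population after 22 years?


r*t = 0.025 * 22 = 0.55
exp(0.55) = 1.73325
N = 468 * 1.73325 = 811.161 ≈ 811

811


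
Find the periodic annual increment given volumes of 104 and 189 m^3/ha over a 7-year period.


PAI = (V2 - V1) / period = (189 - 104) / 7 = 85 / 7 = 12.1429 ≈ 12.14 m^3/ha/yr

12.14 m^3/ha/yr


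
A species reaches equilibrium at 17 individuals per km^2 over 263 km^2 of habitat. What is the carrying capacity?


K = 17 * 263 = 4471 individuals

4471 individuals


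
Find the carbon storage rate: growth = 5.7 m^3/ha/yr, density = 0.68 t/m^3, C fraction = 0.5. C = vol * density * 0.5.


C = 5.7 * 0.68 * 0.5 = 1.938 ≈ 1.94 t C/ha/yr

1.94 t C/ha/yr


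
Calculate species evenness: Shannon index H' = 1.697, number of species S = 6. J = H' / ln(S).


ln(6) = 1.79176
J = H' / ln(S) = 1.697 / 1.79176 = 0.947113 ≈ 0.9471

0.9471


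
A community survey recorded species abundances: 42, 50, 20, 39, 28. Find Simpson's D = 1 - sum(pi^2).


Total N = 42 + 50 + 20 + 39 + 28 = 179
Per-species terms:
  p = 42/179 = 0.234637; p^2 = 0.234637^2 = 0.055055
  p = 50/179 = 0.279330; p^2 = 0.279330^2 = 0.078025
  p = 20/179 = 0.111732; p^2 = 0.111732^2 = 0.012484
  p = 39/179 = 0.217877; p^2 = 0.217877^2 = 0.047470
  p = 28/179 = 0.156425; p^2 = 0.156425^2 = 0.024469
sum(p^2) = 0.055055 + 0.078025 + 0.012484 + 0.047470 + 0.024469 = 0.217503
D = 1 - 0.217503 = 0.782497 ≈ 0.7825

0.7825


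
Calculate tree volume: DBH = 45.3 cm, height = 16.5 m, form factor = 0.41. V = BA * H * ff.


(D/200)^2 = (45.3/200)^2 = 0.2265^2 = 0.05130225
BA = 3.141593 * 0.05130225 = 0.161171 m^2
V = 0.161171 * 16.5 * 0.41 = 1.09032 ≈ 1.090 m^3

1.090 m^3


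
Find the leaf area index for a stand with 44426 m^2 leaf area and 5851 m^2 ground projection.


LAI = 44426 / 5851 = 7.5929 ≈ 7.59

7.59


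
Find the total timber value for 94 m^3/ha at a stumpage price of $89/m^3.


Value = 94 * 89 = $8366/ha

$8366/ha


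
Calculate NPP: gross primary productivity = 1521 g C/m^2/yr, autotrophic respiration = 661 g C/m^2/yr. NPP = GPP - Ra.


NPP = GPP - Ra = 1521 - 661 = 860 g C/m^2/yr

860 g C/m^2/yr


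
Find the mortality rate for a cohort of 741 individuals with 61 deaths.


Mortality rate = 61 / 741 = 0.082321 ≈ 0.0823

0.0823


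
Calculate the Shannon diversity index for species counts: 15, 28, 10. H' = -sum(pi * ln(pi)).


Total N = 15 + 28 + 10 = 53
Per-species terms:
  p = 15/53 = 0.283019; ln(p) = -1.262241; p*ln(p) = 0.283019 * (-1.262241) = -0.357238
  p = 28/53 = 0.528302; ln(p) = -0.638087; p*ln(p) = 0.528302 * (-0.638087) = -0.337103
  p = 10/53 = 0.188679; ln(p) = -1.667708; p*ln(p) = 0.188679 * (-1.667708) = -0.314661
sum(p*ln(p)) = (-0.357238) + (-0.337103) + (-0.314661) = -1.009002
H' = -(-1.009002) = 1.009002 ≈ 1.0090

1.0090


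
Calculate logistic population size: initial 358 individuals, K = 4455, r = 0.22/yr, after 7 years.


(K - N0)/N0 = (4455 - 358)/358 = 4097/358 = 11.4441
r*t = 0.22 * 7 = 1.54; exp(-1.54) = 0.214381
11.4441 * 0.214381 = 2.45340
1 + 2.45340 = 3.45340
N = 4455 / 3.45340 = 1290.03 ≈ 1290

1290


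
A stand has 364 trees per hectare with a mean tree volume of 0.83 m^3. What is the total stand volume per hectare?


V_stand = 364 * 0.83 = 302.12 ≈ 302.1 m^3/ha

302.1 m^3/ha


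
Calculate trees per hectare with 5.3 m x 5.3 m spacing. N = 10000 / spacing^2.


N = 10000 / 5.3^2 = 10000 / 28.09 = 355.999 ≈ 356 trees/ha

356 trees/ha


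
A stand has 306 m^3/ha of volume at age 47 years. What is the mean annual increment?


MAI = 306 / 47 = 6.5106 ≈ 6.51 m^3/ha/yr

6.51 m^3/ha/yr


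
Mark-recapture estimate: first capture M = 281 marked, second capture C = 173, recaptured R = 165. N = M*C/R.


N = M * C / R = 281 * 173 / 165 = 48613 / 165 = 294.62 ≈ 295

295 individuals


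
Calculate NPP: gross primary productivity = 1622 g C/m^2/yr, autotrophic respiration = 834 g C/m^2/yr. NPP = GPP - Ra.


NPP = GPP - Ra = 1622 - 834 = 788 g C/m^2/yr

788 g C/m^2/yr


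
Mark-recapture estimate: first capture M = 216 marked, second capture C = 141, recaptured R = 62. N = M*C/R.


N = M * C / R = 216 * 141 / 62 = 30456 / 62 = 491.23 ≈ 491

491 individuals


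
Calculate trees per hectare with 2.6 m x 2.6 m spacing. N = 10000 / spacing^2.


N = 10000 / 2.6^2 = 10000 / 6.76 = 1479.29 ≈ 1479 trees/ha

1479 trees/ha


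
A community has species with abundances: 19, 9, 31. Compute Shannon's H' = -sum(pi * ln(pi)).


Total N = 19 + 9 + 31 = 59
Per-species terms:
  p = 19/59 = 0.322034; ln(p) = -1.133098; p*ln(p) = 0.322034 * (-1.133098) = -0.364896
  p = 9/59 = 0.152542; ln(p) = -1.880315; p*ln(p) = 0.152542 * (-1.880315) = -0.286827
  p = 31/59 = 0.525424; ln(p) = -0.643550; p*ln(p) = 0.525424 * (-0.643550) = -0.338137
sum(p*ln(p)) = (-0.364896) + (-0.286827) + (-0.338137) = -0.989860
H' = -(-0.989860) = 0.989860 ≈ 0.9899

0.9899


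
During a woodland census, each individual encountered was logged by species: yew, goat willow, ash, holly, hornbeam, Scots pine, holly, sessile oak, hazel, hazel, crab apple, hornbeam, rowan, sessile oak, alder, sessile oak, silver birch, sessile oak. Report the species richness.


Total individuals logged = 18
Distinct species (count of individuals): yew (1), goat willow (1), ash (1), holly (2), hornbeam (2), Scots pine (1), sessile oak (4), hazel (2), crab apple (1), rowan (1), alder (1), silver birch (1)
Species richness = number of distinct species = 12

12


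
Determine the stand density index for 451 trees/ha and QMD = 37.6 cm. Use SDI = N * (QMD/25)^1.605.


QMD/25 = 37.6/25 = 1.504
(1.504)^1.605 = exp(1.605 * ln(1.504)) = exp(1.605 * 0.408128) = exp(0.655045) = 1.92523
SDI = 451 * 1.92523 = 868.279 ≈ 868

868


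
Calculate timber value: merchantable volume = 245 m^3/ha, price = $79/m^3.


Value = 245 * 79 = $19355/ha

$19355/ha
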